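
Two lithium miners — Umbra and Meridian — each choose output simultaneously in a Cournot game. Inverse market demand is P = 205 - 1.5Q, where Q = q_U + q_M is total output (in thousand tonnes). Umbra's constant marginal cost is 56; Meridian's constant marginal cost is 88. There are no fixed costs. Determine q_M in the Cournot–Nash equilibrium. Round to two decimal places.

18.89

Umbra's profit: π_U = (205 - 1.5Q)q_U - (56q_U). Setting ∂π_U/∂q_U = 0: 149 - 3q_U - (3/2)(q_M) = 0.
Meridian's profit: π_M = (205 - 1.5Q)q_M - (88q_M). Setting ∂π_M/∂q_M = 0: 117 - 3q_M - (3/2)(q_U) = 0.
So q_U = (149 - (3/2)q_M)/3 and q_M = (117 - (3/2)q_U)/3.
Substituting one into the other gives q_U = 362/9 and q_M = 170/9.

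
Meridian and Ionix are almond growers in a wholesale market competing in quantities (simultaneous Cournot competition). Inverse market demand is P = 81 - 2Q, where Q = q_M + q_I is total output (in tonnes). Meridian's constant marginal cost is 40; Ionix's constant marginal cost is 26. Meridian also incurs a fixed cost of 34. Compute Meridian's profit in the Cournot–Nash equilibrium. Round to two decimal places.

6.50

Meridian's profit: π_M = (81 - 2Q)q_M - (40q_M). Setting ∂π_M/∂q_M = 0: 41 - 4q_M - 2(q_I) = 0.
Ionix's first-order condition: 55 - 4q_I - 2(q_M) = 0.
So q_M = (41 - 2q_I)/4 and q_I = (55 - 2q_M)/4.
Substituting one into the other gives q_M = 9/2 and q_I = 23/2.
Price P = 81 - 2·16 = 49.
Meridian's profit: (49 - 40)·(9/2) - 34 = 13/2.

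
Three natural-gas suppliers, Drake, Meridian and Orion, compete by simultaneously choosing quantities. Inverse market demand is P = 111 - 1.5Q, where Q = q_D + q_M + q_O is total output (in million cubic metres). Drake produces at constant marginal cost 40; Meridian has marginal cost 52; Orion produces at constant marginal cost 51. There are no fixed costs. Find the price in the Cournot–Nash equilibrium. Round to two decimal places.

63.50

Drake's profit: π_D = (111 - 1.5Q)q_D - (40q_D). Setting ∂π_D/∂q_D = 0: 71 - 3q_D - (3/2)(q_M + q_O) = 0.
Meridian's first-order condition: 59 - 3q_M - (3/2)(q_D + q_O) = 0.
Orion's first-order condition: 60 - 3q_O - (3/2)(q_D + q_M) = 0.
Summing all 3 equations gives 190 − 6Q = 0, hence Q = 95/3.
Back-substituting: q_D = (71 − 95/2)/(3/2) = 47/3, q_M = (59 − 95/2)/(3/2) = 23/3, q_O = (60 − 95/2)/(3/2) = 25/3.
Total output Q = 95/3, so price P = 111 - (3/2)·(95/3) = 127/2.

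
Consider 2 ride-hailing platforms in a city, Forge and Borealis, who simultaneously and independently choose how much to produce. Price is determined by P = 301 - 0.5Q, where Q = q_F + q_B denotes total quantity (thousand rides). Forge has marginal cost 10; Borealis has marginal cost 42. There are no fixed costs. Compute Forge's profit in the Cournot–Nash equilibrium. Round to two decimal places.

23184.22

Forge's profit: π_F = (301 - 0.5Q)q_F - (10q_F). Setting ∂π_F/∂q_F = 0: 291 - q_F - (1/2)(q_B) = 0.
Borealis's profit: π_B = (301 - 0.5Q)q_B - (42q_B). Setting ∂π_B/∂q_B = 0: 259 - q_B - (1/2)(q_F) = 0.
So q_F = (291 - (1/2)q_B) and q_B = (259 - (1/2)q_F).
Solving the pair: q_F = 646/3, q_B = 454/3.
Price P = 301 - (1/2)·(1100/3) = 353/3.
Forge's profit: (353/3 - 10)·(646/3) = 23184.2222.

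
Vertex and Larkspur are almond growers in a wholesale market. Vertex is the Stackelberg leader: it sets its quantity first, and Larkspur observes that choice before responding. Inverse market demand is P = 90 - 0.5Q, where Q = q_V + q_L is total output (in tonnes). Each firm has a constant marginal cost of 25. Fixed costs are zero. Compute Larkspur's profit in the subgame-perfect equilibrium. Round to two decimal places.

The follower Larkspur best-responds to any q_V: π_L = (90 - 0.5Q)q_L - 25q_L.
Setting the follower's marginal profit to zero, 65 - (1/2)q_V - q_L = 0, i.e. q_L = (65 - (1/2)q_V).
The leader anticipates this reaction. Substituting into P = 90 - 0.5Q gives P = 115/2 - (1/4)q_V, so π_V = (115/2 - (1/4)q_V)q_V - 25q_V.
Leader FOC: 65/2 - (1/2)q_V = 0, so q_V = 65.
Then q_L = (65 - (1/2)·65) = 65/2.
Price P = 90 - (1/2)·(195/2) = 165/4.
Larkspur's profit: (165/4 - 25)·(65/2) = 528.1250.

528.13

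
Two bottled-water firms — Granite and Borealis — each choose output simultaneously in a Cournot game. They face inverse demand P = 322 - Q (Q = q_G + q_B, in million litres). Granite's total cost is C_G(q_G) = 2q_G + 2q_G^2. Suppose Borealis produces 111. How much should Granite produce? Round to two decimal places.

34.83

With the rival's output fixed at 111, Granite's profit is π_G = (322 - 111 - q_G)q_G - (2q_G + 2q_G²) = (211 - q_G)q_G - (2q_G + 2q_G²).
∂π_G/∂q_G = 209 - 6q_G = 0, so q_G = 209/6.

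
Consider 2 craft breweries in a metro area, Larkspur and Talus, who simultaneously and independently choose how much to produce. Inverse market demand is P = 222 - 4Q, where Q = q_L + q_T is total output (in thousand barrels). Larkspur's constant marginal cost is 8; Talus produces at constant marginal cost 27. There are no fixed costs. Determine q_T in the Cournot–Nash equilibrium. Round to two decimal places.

14.67

Larkspur's profit: π_L = (222 - 4Q)q_L - (8q_L). Setting ∂π_L/∂q_L = 0: 214 - 8q_L - 4(q_T) = 0.
Talus's profit: π_T = (222 - 4Q)q_T - (27q_T). Setting ∂π_T/∂q_T = 0: 195 - 8q_T - 4(q_L) = 0.
Rearranging gives the reaction functions q_L = (214 - 4q_T)/8 and q_T = (195 - 4q_L)/8.
Solving the pair: q_L = 233/12, q_T = 44/3.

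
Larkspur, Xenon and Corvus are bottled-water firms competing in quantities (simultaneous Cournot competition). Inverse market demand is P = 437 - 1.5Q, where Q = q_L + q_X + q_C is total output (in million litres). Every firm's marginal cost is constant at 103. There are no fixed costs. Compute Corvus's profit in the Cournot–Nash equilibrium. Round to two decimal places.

4648.17

Each firm earns π_i = (437 - 1.5Q)q_i - 103q_i.
Setting ∂π_i/∂q_i = 0 with rivals' quantities fixed: 334 - 3q_i - (3/2)·Σ_{j≠i} q_j = 0.
With identical firms every q_j equals q_i, so Σ_{j≠i} q_j = 2q_i and 334 = 6q_i, giving q_i = 167/3.
Price P = 437 - (3/2)·167 = 373/2.
Corvus's profit: (373/2 - 103)·(167/3) = 4648.1667.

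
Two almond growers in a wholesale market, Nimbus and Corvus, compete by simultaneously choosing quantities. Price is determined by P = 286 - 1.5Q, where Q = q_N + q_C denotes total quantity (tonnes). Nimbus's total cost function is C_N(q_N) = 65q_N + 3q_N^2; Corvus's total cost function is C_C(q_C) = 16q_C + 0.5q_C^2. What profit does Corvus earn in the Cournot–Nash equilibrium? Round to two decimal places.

Nimbus's profit: π_N = (286 - 1.5Q)q_N - (65q_N + 3q_N²). Setting ∂π_N/∂q_N = 0: 221 - 9q_N - (3/2)(q_C) = 0.
Corvus's first-order condition: 270 - 4q_C - (3/2)(q_N) = 0.
Best responses: q_N = (221 - (3/2)q_C)/9, q_C = (270 - (3/2)q_N)/4.
Solving the pair: q_N = 1916/135, q_C = 62.1778.
Price P = 286 - (3/2)·76.3704 = 1543/9.
Corvus's profit: (1543/9)·62.1778 - 16·62.1778 - (1/2)·62.1778² = 7732.1521.

7732.15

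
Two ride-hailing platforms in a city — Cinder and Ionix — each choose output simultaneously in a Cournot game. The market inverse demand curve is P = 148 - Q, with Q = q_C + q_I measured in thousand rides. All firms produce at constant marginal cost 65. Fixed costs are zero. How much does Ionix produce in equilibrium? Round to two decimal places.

27.67

A representative firm's profit is π_i = q_i(148 - Q) - 65q_i.
First-order condition (treating rivals' output as given): 83 - 2q_i - q_j = 0.
By symmetry each firm produces the same amount; substituting q_j = q_i yields q_i = 83/3.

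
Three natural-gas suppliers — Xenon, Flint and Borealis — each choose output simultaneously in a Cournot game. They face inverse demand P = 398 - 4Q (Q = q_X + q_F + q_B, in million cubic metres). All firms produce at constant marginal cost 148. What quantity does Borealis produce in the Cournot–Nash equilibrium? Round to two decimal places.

Each firm earns π_i = (398 - 4Q)q_i - 148q_i.
First-order condition (treating rivals' output as given): 250 - 8q_i - 4·Σ_{j≠i} q_j = 0.
By symmetry each firm produces the same amount; substituting Σ_{j≠i} q_j = 2q_i yields q_i = 250/16 = 125/8.

15.63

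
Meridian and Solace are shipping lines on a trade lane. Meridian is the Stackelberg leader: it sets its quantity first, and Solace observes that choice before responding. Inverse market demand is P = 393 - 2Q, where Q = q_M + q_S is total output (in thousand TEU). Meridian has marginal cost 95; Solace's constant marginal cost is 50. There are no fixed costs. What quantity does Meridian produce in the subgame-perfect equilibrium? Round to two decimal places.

The follower Solace best-responds to any q_M: π_S = (393 - 2Q)q_S - 50q_S.
Follower FOC: 343 - 2q_M - 4q_S = 0, so q_S(q_M) = (343 - 2q_M)/4.
The leader anticipates this reaction. Substituting into P = 393 - 2Q gives P = 443/2 - q_M, so π_M = (443/2 - q_M)q_M - 95q_M.
Maximising: ∂π_M/∂q_M = 253/2 - 2q_M = 0, giving q_M = 253/4.
Then q_S = (343 - 2·(253/4))/4 = 433/8.

63.25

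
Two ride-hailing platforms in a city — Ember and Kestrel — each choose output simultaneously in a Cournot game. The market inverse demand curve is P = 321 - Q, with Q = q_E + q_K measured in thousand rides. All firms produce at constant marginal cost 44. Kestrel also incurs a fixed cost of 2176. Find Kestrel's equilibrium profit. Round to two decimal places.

6349.44

A representative firm's profit is π_i = q_i(321 - Q) - 44q_i.
Setting ∂π_i/∂q_i = 0 with rivals' quantities fixed: 277 - 2q_i - q_j = 0.
By symmetry each firm produces the same amount; substituting q_j = q_i yields q_i = 277/3.
Price P = 321 - 554/3 = 409/3.
Kestrel's profit: (409/3 - 44)·(277/3) - 2176 = 6349.4444.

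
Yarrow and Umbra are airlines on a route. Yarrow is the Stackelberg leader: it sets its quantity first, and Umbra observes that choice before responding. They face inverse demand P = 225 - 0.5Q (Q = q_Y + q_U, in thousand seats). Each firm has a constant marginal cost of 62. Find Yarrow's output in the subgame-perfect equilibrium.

163

Solve by backward induction. Given q_Y, the follower Umbra maximises π_U = (225 - (1/2)q_Y - (1/2)q_U)q_U - 62q_U.
∂π_U/∂q_U = 163 - (1/2)q_Y - q_U = 0 gives the reaction function q_U = (163 - (1/2)q_Y).
The leader anticipates this reaction. Substituting into P = 225 - 0.5Q gives P = 287/2 - (1/4)q_Y, so π_Y = (287/2 - (1/4)q_Y)q_Y - 62q_Y.
Leader FOC: 163/2 - (1/2)q_Y = 0, so q_Y = 163.
Then q_U = (163 - (1/2)·163) = 163/2.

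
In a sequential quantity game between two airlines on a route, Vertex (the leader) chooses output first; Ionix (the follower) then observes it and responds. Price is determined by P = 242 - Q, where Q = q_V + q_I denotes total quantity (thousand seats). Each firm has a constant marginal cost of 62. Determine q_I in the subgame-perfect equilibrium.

45

Solve by backward induction. Given q_V, the follower Ionix maximises π_I = (242 - q_V - q_I)q_I - 62q_I.
Setting the follower's marginal profit to zero, 180 - q_V - 2q_I = 0, i.e. q_I = (180 - q_V)/2.
The leader anticipates this reaction. Substituting into P = 242 - Q gives P = 152 - (1/2)q_V, so π_V = (152 - (1/2)q_V)q_V - 62q_V.
The leader's first-order condition 90 - q_V = 0 yields q_V = 90.
Then q_I = (180 - 90)/2 = 45.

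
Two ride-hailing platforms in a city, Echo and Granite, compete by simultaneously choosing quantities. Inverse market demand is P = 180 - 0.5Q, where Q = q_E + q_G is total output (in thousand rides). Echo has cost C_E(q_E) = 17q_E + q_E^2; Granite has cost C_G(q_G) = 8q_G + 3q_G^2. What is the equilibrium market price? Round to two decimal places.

144.11

Echo's profit: π_E = (180 - 0.5Q)q_E - (17q_E + q_E²). Setting ∂π_E/∂q_E = 0: 163 - 3q_E - (1/2)(q_G) = 0.
Granite's profit: π_G = (180 - 0.5Q)q_G - (8q_G + 3q_G²). Setting ∂π_G/∂q_G = 0: 172 - 7q_G - (1/2)(q_E) = 0.
So q_E = (163 - (1/2)q_G)/3 and q_G = (172 - (1/2)q_E)/7.
Solving the pair: q_E = 50.8434, q_G = 1738/83.
Total output Q = 71.7831, so price P = 180 - (1/2)·71.7831 = 144.1084.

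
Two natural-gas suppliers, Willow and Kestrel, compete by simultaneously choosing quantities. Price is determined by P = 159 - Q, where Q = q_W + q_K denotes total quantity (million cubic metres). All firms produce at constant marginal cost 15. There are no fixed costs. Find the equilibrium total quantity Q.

Each firm earns π_i = (159 - Q)q_i - 15q_i.
Setting ∂π_i/∂q_i = 0 with rivals' quantities fixed: 144 - 2q_i - q_j = 0.
With identical firms every q_j equals q_i, so q_j = q_i and 144 = 3q_i, giving q_i = 48.
Total output Q = 48 + 48 = 96.

96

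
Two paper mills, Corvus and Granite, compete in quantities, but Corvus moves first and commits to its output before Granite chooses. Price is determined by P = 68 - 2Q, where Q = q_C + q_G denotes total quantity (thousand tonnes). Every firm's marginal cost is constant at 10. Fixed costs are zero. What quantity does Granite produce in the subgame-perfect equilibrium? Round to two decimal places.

Solve by backward induction. Given q_C, the follower Granite maximises π_G = (68 - 2q_C - 2q_G)q_G - 10q_G.
Follower FOC: 58 - 2q_C - 4q_G = 0, so q_G(q_C) = (58 - 2q_C)/4.
Corvus substitutes q_G(q_C) into its own profit: π_C = q_C(68 - 2q_C - (58 - 2q_C)/2) - 10q_C = (39 - q_C)q_C - 10q_C.
Leader FOC: 29 - 2q_C = 0, so q_C = 29/2.
Then q_G = (58 - 2·(29/2))/4 = 29/4.

7.25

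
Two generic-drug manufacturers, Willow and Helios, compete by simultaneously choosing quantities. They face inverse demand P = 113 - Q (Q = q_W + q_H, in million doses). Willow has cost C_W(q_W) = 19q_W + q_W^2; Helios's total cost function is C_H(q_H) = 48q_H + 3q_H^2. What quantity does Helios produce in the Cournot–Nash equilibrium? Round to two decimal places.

5.35

Willow's profit: π_W = (113 - Q)q_W - (19q_W + q_W²). Setting ∂π_W/∂q_W = 0: 94 - 4q_W - (q_H) = 0.
Helios's first-order condition: 65 - 8q_H - (q_W) = 0.
Best responses: q_W = (94 - q_H)/4, q_H = (65 - q_W)/8.
Substituting one into the other gives q_W = 687/31 and q_H = 166/31.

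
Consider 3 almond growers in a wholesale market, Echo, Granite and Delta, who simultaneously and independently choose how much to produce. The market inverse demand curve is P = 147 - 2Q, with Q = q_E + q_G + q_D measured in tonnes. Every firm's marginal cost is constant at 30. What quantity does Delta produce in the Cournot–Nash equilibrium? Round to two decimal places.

A representative firm's profit is π_i = q_i(147 - 2Q) - 30q_i.
Setting ∂π_i/∂q_i = 0 with rivals' quantities fixed: 117 - 4q_i - 2·Σ_{j≠i} q_j = 0.
With identical firms every q_j equals q_i, so Σ_{j≠i} q_j = 2q_i and 117 = 8q_i, giving q_i = 117/8.

14.63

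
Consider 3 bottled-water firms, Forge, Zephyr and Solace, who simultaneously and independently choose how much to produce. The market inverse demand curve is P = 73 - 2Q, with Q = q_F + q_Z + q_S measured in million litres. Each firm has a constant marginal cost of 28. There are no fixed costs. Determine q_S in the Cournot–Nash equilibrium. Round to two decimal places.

Each firm earns π_i = (73 - 2Q)q_i - 28q_i.
First-order condition (treating rivals' output as given): 45 - 4q_i - 2·Σ_{j≠i} q_j = 0.
With identical firms every q_j equals q_i, so Σ_{j≠i} q_j = 2q_i and 45 = 8q_i, giving q_i = 45/8.

5.63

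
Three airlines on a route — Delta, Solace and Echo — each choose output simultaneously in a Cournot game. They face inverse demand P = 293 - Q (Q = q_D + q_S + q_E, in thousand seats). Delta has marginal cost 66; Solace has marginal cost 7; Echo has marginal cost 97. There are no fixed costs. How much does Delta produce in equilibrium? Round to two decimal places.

49.75

Delta's profit: π_D = (293 - Q)q_D - (66q_D). Setting ∂π_D/∂q_D = 0: 227 - 2q_D - (q_S + q_E) = 0.
Solace's first-order condition: 286 - 2q_S - (q_D + q_E) = 0.
Echo's profit: π_E = (293 - Q)q_E - (97q_E). Setting ∂π_E/∂q_E = 0: 196 - 2q_E - (q_D + q_S) = 0.
Adding the 3 conditions: 709 − 2Q − 2Q = 0, i.e. Q = 709/4.
Back-substituting: q_D = (227 − 709/4) = 199/4, q_S = (286 − 709/4) = 435/4, q_E = (196 − 709/4) = 75/4.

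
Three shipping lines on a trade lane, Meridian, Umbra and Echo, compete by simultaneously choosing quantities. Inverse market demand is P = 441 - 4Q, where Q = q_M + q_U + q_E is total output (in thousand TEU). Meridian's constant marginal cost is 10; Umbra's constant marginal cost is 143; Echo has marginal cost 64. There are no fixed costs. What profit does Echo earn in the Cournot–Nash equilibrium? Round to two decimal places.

Meridian's profit: π_M = (441 - 4Q)q_M - (10q_M). Setting ∂π_M/∂q_M = 0: 431 - 8q_M - 4(q_U + q_E) = 0.
Umbra's first-order condition: 298 - 8q_U - 4(q_M + q_E) = 0.
Echo's first-order condition: 377 - 8q_E - 4(q_M + q_U) = 0.
Adding the 3 first-order conditions: 1106 − 16Q = 0, so Q = 553/8.
Back-substituting: q_M = (431 − 553/2)/4 = 309/8, q_U = (298 − 553/2)/4 = 43/8, q_E = (377 − 553/2)/4 = 201/8.
Price P = 441 - 4·(553/8) = 329/2.
Echo's profit: (329/2 - 64)·(201/8) = 2525.0625.

2525.06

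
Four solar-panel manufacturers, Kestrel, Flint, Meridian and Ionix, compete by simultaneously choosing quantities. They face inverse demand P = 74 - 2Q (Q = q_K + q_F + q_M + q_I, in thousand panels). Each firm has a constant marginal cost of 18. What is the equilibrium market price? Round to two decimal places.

A representative firm's profit is π_i = q_i(74 - 2Q) - 18q_i.
First-order condition (treating rivals' output as given): 56 - 4q_i - 2·Σ_{j≠i} q_j = 0.
By symmetry each firm produces the same amount; substituting Σ_{j≠i} q_j = 3q_i yields q_i = 56/10 = 28/5.
Total output Q = 112/5, so price P = 74 - 2·(112/5) = 146/5.

29.20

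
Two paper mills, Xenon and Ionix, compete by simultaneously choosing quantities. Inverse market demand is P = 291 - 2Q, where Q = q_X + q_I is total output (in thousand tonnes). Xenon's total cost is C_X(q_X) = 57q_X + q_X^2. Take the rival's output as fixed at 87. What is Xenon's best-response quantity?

10

With the rival's output fixed at 87, Xenon's profit is π_X = (291 - 2·87 - 2q_X)q_X - (57q_X + q_X²) = (117 - 2q_X)q_X - (57q_X + q_X²).
∂π_X/∂q_X = 60 - 6q_X = 0, so q_X = 10.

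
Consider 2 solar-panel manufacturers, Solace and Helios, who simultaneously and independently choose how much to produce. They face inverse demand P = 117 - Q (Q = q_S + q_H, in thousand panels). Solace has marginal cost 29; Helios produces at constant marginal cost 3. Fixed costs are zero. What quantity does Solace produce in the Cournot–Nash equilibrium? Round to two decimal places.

Solace's profit: π_S = (117 - Q)q_S - (29q_S). Setting ∂π_S/∂q_S = 0: 88 - 2q_S - (q_H) = 0.
Helios's first-order condition: 114 - 2q_H - (q_S) = 0.
Rearranging gives the reaction functions q_S = (88 - q_H)/2 and q_H = (114 - q_S)/2.
Solving the pair: q_S = 62/3, q_H = 140/3.

20.67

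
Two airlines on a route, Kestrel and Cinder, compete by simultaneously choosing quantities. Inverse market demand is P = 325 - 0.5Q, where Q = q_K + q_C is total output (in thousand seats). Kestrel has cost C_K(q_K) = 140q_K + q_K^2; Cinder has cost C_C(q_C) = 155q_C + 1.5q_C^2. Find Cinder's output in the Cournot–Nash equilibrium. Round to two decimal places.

Kestrel's profit: π_K = (325 - 0.5Q)q_K - (140q_K + q_K²). Setting ∂π_K/∂q_K = 0: 185 - 3q_K - (1/2)(q_C) = 0.
Cinder's profit: π_C = (325 - 0.5Q)q_C - (155q_C + (3/2)q_C²). Setting ∂π_C/∂q_C = 0: 170 - 4q_C - (1/2)(q_K) = 0.
Best responses: q_K = (185 - (1/2)q_C)/3, q_C = (170 - (1/2)q_K)/4.
Solving the pair: q_K = 55.7447, q_C = 1670/47.

35.53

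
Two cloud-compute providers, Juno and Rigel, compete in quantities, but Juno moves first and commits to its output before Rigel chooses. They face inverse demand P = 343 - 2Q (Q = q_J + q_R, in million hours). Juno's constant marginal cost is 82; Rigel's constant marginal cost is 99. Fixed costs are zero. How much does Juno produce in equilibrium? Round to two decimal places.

The follower Rigel best-responds to any q_J: π_R = (343 - 2Q)q_R - 99q_R.
∂π_R/∂q_R = 244 - 2q_J - 4q_R = 0 gives the reaction function q_R = (244 - 2q_J)/4.
The leader anticipates this reaction. Substituting into P = 343 - 2Q gives P = 221 - q_J, so π_J = (221 - q_J)q_J - 82q_J.
Leader FOC: 139 - 2q_J = 0, so q_J = 139/2.
Then q_R = (244 - 2·(139/2))/4 = 105/4.

69.50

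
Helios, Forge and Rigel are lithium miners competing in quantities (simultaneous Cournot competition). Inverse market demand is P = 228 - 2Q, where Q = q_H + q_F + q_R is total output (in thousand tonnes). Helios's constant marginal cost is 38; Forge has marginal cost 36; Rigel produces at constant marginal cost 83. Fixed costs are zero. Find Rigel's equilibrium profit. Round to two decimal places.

87.78

Helios's profit: π_H = (228 - 2Q)q_H - (38q_H). Setting ∂π_H/∂q_H = 0: 190 - 4q_H - 2(q_F + q_R) = 0.
Forge's first-order condition: 192 - 4q_F - 2(q_H + q_R) = 0.
Rigel's profit: π_R = (228 - 2Q)q_R - (83q_R). Setting ∂π_R/∂q_R = 0: 145 - 4q_R - 2(q_H + q_F) = 0.
Adding the 3 first-order conditions: 527 − 8Q = 0, so Q = 527/8.
Back-substituting: q_H = (190 − 527/4)/2 = 233/8, q_F = (192 − 527/4)/2 = 241/8, q_R = (145 − 527/4)/2 = 53/8.
Price P = 228 - 2·(527/8) = 385/4.
Rigel's profit: (385/4 - 83)·(53/8) = 87.7813.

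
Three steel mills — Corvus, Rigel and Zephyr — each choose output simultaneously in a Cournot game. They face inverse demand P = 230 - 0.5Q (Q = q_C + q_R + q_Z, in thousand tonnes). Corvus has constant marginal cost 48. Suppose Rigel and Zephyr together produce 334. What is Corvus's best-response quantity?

15

With rivals' combined output fixed at 334, Corvus's profit is π_C = (230 - (1/2)·334 - (1/2)q_C)q_C - (48q_C) = (63 - (1/2)q_C)q_C - (48q_C).
∂π_C/∂q_C = 15 - q_C = 0, so q_C = 15.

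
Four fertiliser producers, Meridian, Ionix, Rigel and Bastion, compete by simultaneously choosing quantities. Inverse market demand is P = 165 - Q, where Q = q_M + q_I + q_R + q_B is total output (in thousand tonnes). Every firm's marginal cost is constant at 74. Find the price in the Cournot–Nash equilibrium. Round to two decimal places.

Each firm earns π_i = (165 - Q)q_i - 74q_i.
First-order condition (treating rivals' output as given): 91 - 2q_i - Σ_{j≠i} q_j = 0.
With identical firms every q_j equals q_i, so Σ_{j≠i} q_j = 3q_i and 91 = 5q_i, giving q_i = 91/5.
Total output Q = 364/5, so price P = 165 - 364/5 = 461/5.

92.20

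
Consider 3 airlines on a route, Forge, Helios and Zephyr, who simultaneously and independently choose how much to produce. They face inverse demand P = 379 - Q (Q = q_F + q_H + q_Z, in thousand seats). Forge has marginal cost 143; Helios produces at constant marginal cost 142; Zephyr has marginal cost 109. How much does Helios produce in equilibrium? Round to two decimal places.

51.25

Forge's profit: π_F = (379 - Q)q_F - (143q_F). Setting ∂π_F/∂q_F = 0: 236 - 2q_F - (q_H + q_Z) = 0.
Helios's profit: π_H = (379 - Q)q_H - (142q_H). Setting ∂π_H/∂q_H = 0: 237 - 2q_H - (q_F + q_Z) = 0.
Zephyr's profit: π_Z = (379 - Q)q_Z - (109q_Z). Setting ∂π_Z/∂q_Z = 0: 270 - 2q_Z - (q_F + q_H) = 0.
Summing all 3 equations gives 743 − 4Q = 0, hence Q = 743/4.
Back-substituting: q_F = (236 − 743/4) = 201/4, q_H = (237 − 743/4) = 205/4, q_Z = (270 − 743/4) = 337/4.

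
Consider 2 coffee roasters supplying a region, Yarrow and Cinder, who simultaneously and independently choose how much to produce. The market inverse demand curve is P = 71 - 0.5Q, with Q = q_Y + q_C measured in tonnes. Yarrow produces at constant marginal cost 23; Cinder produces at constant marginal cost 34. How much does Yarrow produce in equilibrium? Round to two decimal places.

Yarrow's profit: π_Y = (71 - 0.5Q)q_Y - (23q_Y). Setting ∂π_Y/∂q_Y = 0: 48 - q_Y - (1/2)(q_C) = 0.
Cinder's first-order condition: 37 - q_C - (1/2)(q_Y) = 0.
So q_Y = (48 - (1/2)q_C) and q_C = (37 - (1/2)q_Y).
Substituting one into the other gives q_Y = 118/3 and q_C = 52/3.

39.33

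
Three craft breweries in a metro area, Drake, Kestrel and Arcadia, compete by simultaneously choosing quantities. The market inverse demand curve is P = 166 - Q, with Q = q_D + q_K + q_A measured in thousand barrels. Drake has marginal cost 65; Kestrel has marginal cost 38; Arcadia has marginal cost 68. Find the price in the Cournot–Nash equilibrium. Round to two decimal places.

Drake's profit: π_D = (166 - Q)q_D - (65q_D). Setting ∂π_D/∂q_D = 0: 101 - 2q_D - (q_K + q_A) = 0.
Kestrel's profit: π_K = (166 - Q)q_K - (38q_K). Setting ∂π_K/∂q_K = 0: 128 - 2q_K - (q_D + q_A) = 0.
Arcadia's profit: π_A = (166 - Q)q_A - (68q_A). Setting ∂π_A/∂q_A = 0: 98 - 2q_A - (q_D + q_K) = 0.
Summing all 3 equations gives 327 − 4Q = 0, hence Q = 327/4.
Back-substituting: q_D = (101 − 327/4) = 77/4, q_K = (128 − 327/4) = 185/4, q_A = (98 − 327/4) = 65/4.
Total output Q = 327/4, so price P = 166 - 327/4 = 337/4.

84.25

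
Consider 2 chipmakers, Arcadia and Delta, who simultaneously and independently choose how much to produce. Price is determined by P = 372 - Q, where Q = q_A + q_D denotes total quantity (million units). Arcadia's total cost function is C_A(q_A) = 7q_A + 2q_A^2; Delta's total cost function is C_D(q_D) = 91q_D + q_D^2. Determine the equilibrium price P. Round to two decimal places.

Arcadia's profit: π_A = (372 - Q)q_A - (7q_A + 2q_A²). Setting ∂π_A/∂q_A = 0: 365 - 6q_A - (q_D) = 0.
Delta's profit: π_D = (372 - Q)q_D - (91q_D + q_D²). Setting ∂π_D/∂q_D = 0: 281 - 4q_D - (q_A) = 0.
So q_A = (365 - q_D)/6 and q_D = (281 - q_A)/4.
Substituting one into the other gives q_A = 1179/23 and q_D = 1321/23.
Total output Q = 108.6957, so price P = 372 - 108.6957 = 263.3043.

263.30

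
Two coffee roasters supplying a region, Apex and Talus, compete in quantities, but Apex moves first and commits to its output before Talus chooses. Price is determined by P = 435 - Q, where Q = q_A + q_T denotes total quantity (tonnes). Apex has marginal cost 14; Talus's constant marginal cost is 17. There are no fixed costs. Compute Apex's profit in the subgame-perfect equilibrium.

The follower Talus best-responds to any q_A: π_T = (435 - Q)q_T - 17q_T.
Setting the follower's marginal profit to zero, 418 - q_A - 2q_T = 0, i.e. q_T = (418 - q_A)/2.
The leader anticipates this reaction. Substituting into P = 435 - Q gives P = 226 - (1/2)q_A, so π_A = (226 - (1/2)q_A)q_A - 14q_A.
Leader FOC: 212 - q_A = 0, so q_A = 212.
Then q_T = (418 - 212)/2 = 103.
Price P = 435 - 315 = 120.
Apex's profit: (120 - 14)·212 = 22472.

22472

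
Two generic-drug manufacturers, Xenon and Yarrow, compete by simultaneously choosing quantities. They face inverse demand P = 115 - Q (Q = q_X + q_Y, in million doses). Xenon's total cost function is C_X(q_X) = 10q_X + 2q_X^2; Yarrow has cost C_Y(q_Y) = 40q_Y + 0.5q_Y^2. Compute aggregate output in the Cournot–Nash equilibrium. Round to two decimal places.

Xenon's profit: π_X = (115 - Q)q_X - (10q_X + 2q_X²). Setting ∂π_X/∂q_X = 0: 105 - 6q_X - (q_Y) = 0.
Yarrow's first-order condition: 75 - 3q_Y - (q_X) = 0.
Best responses: q_X = (105 - q_Y)/6, q_Y = (75 - q_X)/3.
Substituting one into the other gives q_X = 240/17 and q_Y = 345/17.
Total output Q = 240/17 + 345/17 = 585/17.

34.41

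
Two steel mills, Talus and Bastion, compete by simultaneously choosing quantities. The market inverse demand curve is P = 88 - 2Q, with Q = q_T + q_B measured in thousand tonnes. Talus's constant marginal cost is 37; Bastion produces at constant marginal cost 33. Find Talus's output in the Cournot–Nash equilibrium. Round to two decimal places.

7.83

Talus's profit: π_T = (88 - 2Q)q_T - (37q_T). Setting ∂π_T/∂q_T = 0: 51 - 4q_T - 2(q_B) = 0.
Bastion's profit: π_B = (88 - 2Q)q_B - (33q_B). Setting ∂π_B/∂q_B = 0: 55 - 4q_B - 2(q_T) = 0.
Best responses: q_T = (51 - 2q_B)/4, q_B = (55 - 2q_T)/4.
Substituting one into the other gives q_T = 47/6 and q_B = 59/6.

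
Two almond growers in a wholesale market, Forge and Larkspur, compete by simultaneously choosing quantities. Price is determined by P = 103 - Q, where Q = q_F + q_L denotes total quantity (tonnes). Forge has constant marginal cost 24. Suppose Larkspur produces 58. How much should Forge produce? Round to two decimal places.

10.50

With the rival's output fixed at 58, Forge's profit is π_F = (103 - 58 - q_F)q_F - (24q_F) = (45 - q_F)q_F - (24q_F).
∂π_F/∂q_F = 21 - 2q_F = 0, so q_F = 21/2.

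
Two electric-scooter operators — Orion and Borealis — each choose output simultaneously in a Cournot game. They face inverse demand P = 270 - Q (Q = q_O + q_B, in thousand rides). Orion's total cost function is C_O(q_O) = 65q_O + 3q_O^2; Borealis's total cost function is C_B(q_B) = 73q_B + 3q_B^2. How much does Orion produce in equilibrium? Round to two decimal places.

Orion's profit: π_O = (270 - Q)q_O - (65q_O + 3q_O²). Setting ∂π_O/∂q_O = 0: 205 - 8q_O - (q_B) = 0.
Borealis's profit: π_B = (270 - Q)q_B - (73q_B + 3q_B²). Setting ∂π_B/∂q_B = 0: 197 - 8q_B - (q_O) = 0.
Best responses: q_O = (205 - q_B)/8, q_B = (197 - q_O)/8.
Solving the pair: q_O = 481/21, q_B = 457/21.

22.90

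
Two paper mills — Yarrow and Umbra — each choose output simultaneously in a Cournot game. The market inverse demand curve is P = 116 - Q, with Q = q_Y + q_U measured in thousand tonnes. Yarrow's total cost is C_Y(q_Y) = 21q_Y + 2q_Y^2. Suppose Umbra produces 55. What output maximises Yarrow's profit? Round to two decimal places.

With the rival's output fixed at 55, Yarrow's profit is π_Y = (116 - 55 - q_Y)q_Y - (21q_Y + 2q_Y²) = (61 - q_Y)q_Y - (21q_Y + 2q_Y²).
∂π_Y/∂q_Y = 40 - 6q_Y = 0, so q_Y = 20/3.

6.67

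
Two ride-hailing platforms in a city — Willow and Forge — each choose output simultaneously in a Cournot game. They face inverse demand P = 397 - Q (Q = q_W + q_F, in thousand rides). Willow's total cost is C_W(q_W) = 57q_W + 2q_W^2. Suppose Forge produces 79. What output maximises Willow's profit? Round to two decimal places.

43.50

With the rival's output fixed at 79, Willow's profit is π_W = (397 - 79 - q_W)q_W - (57q_W + 2q_W²) = (318 - q_W)q_W - (57q_W + 2q_W²).
∂π_W/∂q_W = 261 - 6q_W = 0, so q_W = 87/2.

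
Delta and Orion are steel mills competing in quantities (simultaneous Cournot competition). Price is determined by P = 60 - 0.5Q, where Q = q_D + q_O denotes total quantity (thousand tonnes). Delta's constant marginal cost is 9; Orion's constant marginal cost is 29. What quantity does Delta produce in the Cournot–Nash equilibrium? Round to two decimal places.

47.33

Delta's profit: π_D = (60 - 0.5Q)q_D - (9q_D). Setting ∂π_D/∂q_D = 0: 51 - q_D - (1/2)(q_O) = 0.
Orion's first-order condition: 31 - q_O - (1/2)(q_D) = 0.
So q_D = (51 - (1/2)q_O) and q_O = (31 - (1/2)q_D).
Solving the pair: q_D = 142/3, q_O = 22/3.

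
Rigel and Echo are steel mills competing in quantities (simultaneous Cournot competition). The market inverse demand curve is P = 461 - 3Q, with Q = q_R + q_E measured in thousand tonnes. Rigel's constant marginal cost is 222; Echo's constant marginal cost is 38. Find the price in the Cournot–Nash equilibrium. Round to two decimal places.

240.33

Rigel's profit: π_R = (461 - 3Q)q_R - (222q_R). Setting ∂π_R/∂q_R = 0: 239 - 6q_R - 3(q_E) = 0.
Echo's profit: π_E = (461 - 3Q)q_E - (38q_E). Setting ∂π_E/∂q_E = 0: 423 - 6q_E - 3(q_R) = 0.
Rearranging gives the reaction functions q_R = (239 - 3q_E)/6 and q_E = (423 - 3q_R)/6.
Solving the pair: q_R = 55/9, q_E = 607/9.
Total output Q = 662/9, so price P = 461 - 3·(662/9) = 721/3.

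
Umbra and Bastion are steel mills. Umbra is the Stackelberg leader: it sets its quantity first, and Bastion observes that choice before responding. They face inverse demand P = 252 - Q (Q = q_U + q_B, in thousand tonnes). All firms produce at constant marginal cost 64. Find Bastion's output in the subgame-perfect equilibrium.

47

The follower Bastion best-responds to any q_U: π_B = (252 - Q)q_B - 64q_B.
∂π_B/∂q_B = 188 - q_U - 2q_B = 0 gives the reaction function q_B = (188 - q_U)/2.
Umbra substitutes q_B(q_U) into its own profit: π_U = q_U(252 - q_U - (188 - q_U)/2) - 64q_U = (158 - (1/2)q_U)q_U - 64q_U.
The leader's first-order condition 94 - q_U = 0 yields q_U = 94.
Then q_B = (188 - 94)/2 = 47.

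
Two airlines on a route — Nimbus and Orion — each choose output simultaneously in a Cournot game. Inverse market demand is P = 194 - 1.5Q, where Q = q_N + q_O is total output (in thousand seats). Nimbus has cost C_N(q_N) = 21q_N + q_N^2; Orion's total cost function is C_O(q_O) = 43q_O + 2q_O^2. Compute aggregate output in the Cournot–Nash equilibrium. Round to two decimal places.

45.19

Nimbus's profit: π_N = (194 - 1.5Q)q_N - (21q_N + q_N²). Setting ∂π_N/∂q_N = 0: 173 - 5q_N - (3/2)(q_O) = 0.
Orion's first-order condition: 151 - 7q_O - (3/2)(q_N) = 0.
Rearranging gives the reaction functions q_N = (173 - (3/2)q_O)/5 and q_O = (151 - (3/2)q_N)/7.
Substituting one into the other gives q_N = 30.0611 and q_O = 1982/131.
Total output Q = 30.0611 + 1982/131 = 45.1908.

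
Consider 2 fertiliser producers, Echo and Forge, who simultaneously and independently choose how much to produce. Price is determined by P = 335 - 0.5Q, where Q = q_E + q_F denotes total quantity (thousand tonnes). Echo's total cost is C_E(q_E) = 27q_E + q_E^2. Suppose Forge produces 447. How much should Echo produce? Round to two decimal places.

With the rival's output fixed at 447, Echo's profit is π_E = (335 - (1/2)·447 - (1/2)q_E)q_E - (27q_E + q_E²) = (223/2 - (1/2)q_E)q_E - (27q_E + q_E²).
∂π_E/∂q_E = 169/2 - 3q_E = 0, so q_E = 169/6.

28.17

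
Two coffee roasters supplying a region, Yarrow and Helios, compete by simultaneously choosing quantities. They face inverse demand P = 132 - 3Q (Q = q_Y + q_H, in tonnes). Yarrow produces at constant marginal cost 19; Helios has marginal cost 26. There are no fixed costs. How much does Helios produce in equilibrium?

Yarrow's profit: π_Y = (132 - 3Q)q_Y - (19q_Y). Setting ∂π_Y/∂q_Y = 0: 113 - 6q_Y - 3(q_H) = 0.
Helios's profit: π_H = (132 - 3Q)q_H - (26q_H). Setting ∂π_H/∂q_H = 0: 106 - 6q_H - 3(q_Y) = 0.
Best responses: q_Y = (113 - 3q_H)/6, q_H = (106 - 3q_Y)/6.
Substituting one into the other gives q_Y = 40/3 and q_H = 11.

11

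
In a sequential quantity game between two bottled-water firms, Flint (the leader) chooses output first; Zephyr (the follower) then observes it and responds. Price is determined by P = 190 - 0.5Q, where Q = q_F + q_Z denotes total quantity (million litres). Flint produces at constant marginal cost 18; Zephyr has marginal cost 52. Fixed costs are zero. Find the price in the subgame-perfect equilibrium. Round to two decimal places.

69.50

Solve by backward induction. Given q_F, the follower Zephyr maximises π_Z = (190 - (1/2)q_F - (1/2)q_Z)q_Z - 52q_Z.
∂π_Z/∂q_Z = 138 - (1/2)q_F - q_Z = 0 gives the reaction function q_Z = (138 - (1/2)q_F).
Flint substitutes q_Z(q_F) into its own profit: π_F = q_F(190 - (1/2)q_F - (138 - (1/2)q_F)/2) - 18q_F = (121 - (1/4)q_F)q_F - 18q_F.
Leader FOC: 103 - (1/2)q_F = 0, so q_F = 206.
Then q_Z = (138 - (1/2)·206) = 35.
Total output Q = 241, so price P = 190 - (1/2)·241 = 139/2.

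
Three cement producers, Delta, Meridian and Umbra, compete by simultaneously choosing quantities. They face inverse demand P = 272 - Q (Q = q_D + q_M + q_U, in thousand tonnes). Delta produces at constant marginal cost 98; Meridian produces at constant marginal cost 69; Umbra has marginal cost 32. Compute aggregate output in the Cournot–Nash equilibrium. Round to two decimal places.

154.25

Delta's profit: π_D = (272 - Q)q_D - (98q_D). Setting ∂π_D/∂q_D = 0: 174 - 2q_D - (q_M + q_U) = 0.
Meridian's profit: π_M = (272 - Q)q_M - (69q_M). Setting ∂π_M/∂q_M = 0: 203 - 2q_M - (q_D + q_U) = 0.
Umbra's first-order condition: 240 - 2q_U - (q_D + q_M) = 0.
Summing all 3 equations gives 617 − 4Q = 0, hence Q = 617/4.
Back-substituting: q_D = (174 − 617/4) = 79/4, q_M = (203 − 617/4) = 195/4, q_U = (240 − 617/4) = 343/4.
Total output Q = 79/4 + 195/4 + 343/4 = 617/4.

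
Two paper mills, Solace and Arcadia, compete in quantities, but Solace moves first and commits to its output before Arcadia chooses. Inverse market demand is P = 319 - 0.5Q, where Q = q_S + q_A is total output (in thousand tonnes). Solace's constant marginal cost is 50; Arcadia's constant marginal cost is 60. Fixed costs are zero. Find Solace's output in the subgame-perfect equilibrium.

The follower Arcadia best-responds to any q_S: π_A = (319 - 0.5Q)q_A - 60q_A.
Follower FOC: 259 - (1/2)q_S - q_A = 0, so q_A(q_S) = (259 - (1/2)q_S).
Solace substitutes q_A(q_S) into its own profit: π_S = q_S(319 - (1/2)q_S - (259 - (1/2)q_S)/2) - 50q_S = (379/2 - (1/4)q_S)q_S - 50q_S.
The leader's first-order condition 279/2 - (1/2)q_S = 0 yields q_S = 279.
Then q_A = (259 - (1/2)·279) = 239/2.

279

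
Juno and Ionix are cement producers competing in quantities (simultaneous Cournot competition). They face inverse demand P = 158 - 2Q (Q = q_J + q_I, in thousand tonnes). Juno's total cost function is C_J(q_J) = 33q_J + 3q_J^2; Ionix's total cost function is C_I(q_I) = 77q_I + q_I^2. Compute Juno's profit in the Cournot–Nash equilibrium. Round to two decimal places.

551.25

Juno's profit: π_J = (158 - 2Q)q_J - (33q_J + 3q_J²). Setting ∂π_J/∂q_J = 0: 125 - 10q_J - 2(q_I) = 0.
Ionix's profit: π_I = (158 - 2Q)q_I - (77q_I + q_I²). Setting ∂π_I/∂q_I = 0: 81 - 6q_I - 2(q_J) = 0.
Best responses: q_J = (125 - 2q_I)/10, q_I = (81 - 2q_J)/6.
Solving the pair: q_J = 21/2, q_I = 10.
Price P = 158 - 2·(41/2) = 117.
Juno's profit: 117·(21/2) - 33·(21/2) - 3(21/2)² = 551.2500.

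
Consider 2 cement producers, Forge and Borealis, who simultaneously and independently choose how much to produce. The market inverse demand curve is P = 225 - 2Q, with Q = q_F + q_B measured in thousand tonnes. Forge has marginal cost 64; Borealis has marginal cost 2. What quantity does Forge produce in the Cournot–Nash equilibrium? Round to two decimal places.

Forge's profit: π_F = (225 - 2Q)q_F - (64q_F). Setting ∂π_F/∂q_F = 0: 161 - 4q_F - 2(q_B) = 0.
Borealis's first-order condition: 223 - 4q_B - 2(q_F) = 0.
Best responses: q_F = (161 - 2q_B)/4, q_B = (223 - 2q_F)/4.
Solving the pair: q_F = 33/2, q_B = 95/2.

16.50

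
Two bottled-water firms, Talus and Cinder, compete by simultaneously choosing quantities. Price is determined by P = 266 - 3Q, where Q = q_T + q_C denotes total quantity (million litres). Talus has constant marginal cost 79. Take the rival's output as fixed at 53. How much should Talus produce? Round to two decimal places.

4.67

With the rival's output fixed at 53, Talus's profit is π_T = (266 - 3·53 - 3q_T)q_T - (79q_T) = (107 - 3q_T)q_T - (79q_T).
∂π_T/∂q_T = 28 - 6q_T = 0, so q_T = 14/3.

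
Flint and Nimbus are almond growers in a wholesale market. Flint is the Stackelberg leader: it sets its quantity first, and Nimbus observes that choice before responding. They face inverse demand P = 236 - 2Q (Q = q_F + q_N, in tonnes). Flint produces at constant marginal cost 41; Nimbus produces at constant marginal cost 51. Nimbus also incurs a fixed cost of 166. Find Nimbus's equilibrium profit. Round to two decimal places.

Solve by backward induction. Given q_F, the follower Nimbus maximises π_N = (236 - 2q_F - 2q_N)q_N - 51q_N.
∂π_N/∂q_N = 185 - 2q_F - 4q_N = 0 gives the reaction function q_N = (185 - 2q_F)/4.
Flint substitutes q_N(q_F) into its own profit: π_F = q_F(236 - 2q_F - (185 - 2q_F)/2) - 41q_F = (287/2 - q_F)q_F - 41q_F.
Leader FOC: 205/2 - 2q_F = 0, so q_F = 205/4.
Then q_N = (185 - 2·(205/4))/4 = 165/8.
Price P = 236 - 2·(575/8) = 369/4.
Nimbus's profit: (369/4 - 51)·(165/8) - 166 = 684.7813.

684.78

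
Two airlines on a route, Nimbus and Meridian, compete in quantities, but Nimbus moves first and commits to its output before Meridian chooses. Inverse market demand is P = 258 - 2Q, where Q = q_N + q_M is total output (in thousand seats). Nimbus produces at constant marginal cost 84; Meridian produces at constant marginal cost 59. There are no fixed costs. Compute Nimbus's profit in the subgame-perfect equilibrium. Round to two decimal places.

The follower Meridian best-responds to any q_N: π_M = (258 - 2Q)q_M - 59q_M.
Setting the follower's marginal profit to zero, 199 - 2q_N - 4q_M = 0, i.e. q_M = (199 - 2q_N)/4.
The leader anticipates this reaction. Substituting into P = 258 - 2Q gives P = 317/2 - q_N, so π_N = (317/2 - q_N)q_N - 84q_N.
The leader's first-order condition 149/2 - 2q_N = 0 yields q_N = 149/4.
Then q_M = (199 - 2·(149/4))/4 = 249/8.
Price P = 258 - 2·(547/8) = 485/4.
Nimbus's profit: (485/4 - 84)·(149/4) = 1387.5625.

1387.56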